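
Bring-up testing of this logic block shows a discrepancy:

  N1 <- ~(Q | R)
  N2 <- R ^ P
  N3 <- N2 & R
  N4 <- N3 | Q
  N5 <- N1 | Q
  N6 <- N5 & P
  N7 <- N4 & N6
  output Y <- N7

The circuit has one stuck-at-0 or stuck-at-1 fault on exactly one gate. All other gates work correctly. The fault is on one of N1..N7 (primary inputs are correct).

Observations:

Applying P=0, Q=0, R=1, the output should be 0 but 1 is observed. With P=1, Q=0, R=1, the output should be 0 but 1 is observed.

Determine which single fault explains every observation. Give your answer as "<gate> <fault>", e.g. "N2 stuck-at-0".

N7 stuck-at-1

Fault-free values for test 1 (P=0, Q=0, R=1): N1=0, N2=1, N3=1, N4=1, N5=0, N6=0, N7=0, giving Y=0. Observed 1.
Test 1: faults giving observed 1 are {N6 stuck-at-1, N7 stuck-at-1}.
Test 2 (P=1, Q=0, R=1): fault-free N1=0, N2=0, N3=0, N4=0, N5=0, N6=0, N7=0 → 0; observed 1. Eliminates N6 stuck-at-1.
Only N7 stuck-at-1 is consistent with every test.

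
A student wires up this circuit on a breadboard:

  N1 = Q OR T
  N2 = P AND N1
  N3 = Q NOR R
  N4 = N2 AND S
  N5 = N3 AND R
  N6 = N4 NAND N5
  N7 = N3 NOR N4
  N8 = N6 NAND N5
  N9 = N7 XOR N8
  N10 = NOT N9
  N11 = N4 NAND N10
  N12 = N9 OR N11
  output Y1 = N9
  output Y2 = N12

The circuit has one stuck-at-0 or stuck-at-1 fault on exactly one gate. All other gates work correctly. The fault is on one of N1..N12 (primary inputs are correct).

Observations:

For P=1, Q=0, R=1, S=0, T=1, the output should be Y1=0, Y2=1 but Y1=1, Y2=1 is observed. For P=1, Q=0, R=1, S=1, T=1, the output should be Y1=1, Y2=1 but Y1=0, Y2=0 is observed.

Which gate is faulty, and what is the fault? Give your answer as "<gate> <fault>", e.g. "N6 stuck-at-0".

N8 stuck-at-0

Fault-free values for test 1 (P=1, Q=0, R=1, S=0, T=1): N1=1, N2=1, N3=0, N4=0, N5=0, N6=1, N7=1, N8=1, N9=0, N10=1, N11=1, N12=1, giving Y1=0, Y2=1. Observed Y1=1, Y2=1.
Test 1: faults giving observed Y1=1, Y2=1 are {N4 stuck-at-1, N5 stuck-at-1, N7 stuck-at-0, N8 stuck-at-0, N9 stuck-at-1}.
Test 2 (P=1, Q=0, R=1, S=1, T=1): fault-free N1=1, N2=1, N3=0, N4=1, N5=0, N6=1, N7=0, N8=1, N9=1, N10=0, N11=1, N12=1 → Y1=1, Y2=1; observed Y1=0, Y2=0. Eliminates N4 stuck-at-1, N5 stuck-at-1, N7 stuck-at-0, N9 stuck-at-1.
Only N8 stuck-at-0 is consistent with every test.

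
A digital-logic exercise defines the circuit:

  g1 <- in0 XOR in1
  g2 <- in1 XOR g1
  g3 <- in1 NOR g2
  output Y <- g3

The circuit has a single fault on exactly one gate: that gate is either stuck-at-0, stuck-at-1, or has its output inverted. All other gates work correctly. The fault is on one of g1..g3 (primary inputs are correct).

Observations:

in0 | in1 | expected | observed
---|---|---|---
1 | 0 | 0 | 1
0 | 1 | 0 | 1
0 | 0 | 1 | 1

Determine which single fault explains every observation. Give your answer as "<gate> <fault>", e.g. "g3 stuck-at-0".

g3 stuck-at-1

Fault-free values for test 1 (in0=1, in1=0): g1=1, g2=1, g3=0, giving Y=0. Observed 1.
Test 1: faults giving observed 1 are {g1 stuck-at-0, g1 inverted output, g2 stuck-at-0, g2 inverted output, g3 stuck-at-1, g3 inverted output}.
Test 2 (in0=0, in1=1): fault-free g1=1, g2=0, g3=0 → 0; observed 1. Eliminates g1 stuck-at-0, g1 inverted output, g2 stuck-at-0, g2 inverted output.
Test 3 (in0=0, in1=0): fault-free g1=0, g2=0, g3=1 → 1; observed 1. Eliminates g3 inverted output.
Only g3 stuck-at-1 is consistent with every test.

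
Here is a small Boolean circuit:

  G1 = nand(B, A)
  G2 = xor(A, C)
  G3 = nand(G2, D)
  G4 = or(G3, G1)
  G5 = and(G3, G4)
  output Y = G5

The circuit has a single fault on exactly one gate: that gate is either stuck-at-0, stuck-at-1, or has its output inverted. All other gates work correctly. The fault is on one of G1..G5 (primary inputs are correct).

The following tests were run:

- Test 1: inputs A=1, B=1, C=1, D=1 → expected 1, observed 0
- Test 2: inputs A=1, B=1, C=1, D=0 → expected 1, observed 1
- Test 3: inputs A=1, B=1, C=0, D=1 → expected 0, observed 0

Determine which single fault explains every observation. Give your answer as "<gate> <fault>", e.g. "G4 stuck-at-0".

G2 stuck-at-1

Fault-free values for test 1 (A=1, B=1, C=1, D=1): G1=0, G2=0, G3=1, G4=1, G5=1, giving Y=1. Observed 0.
Test 1: faults giving observed 0 are {G2 stuck-at-1, G2 inverted output, G3 stuck-at-0, G3 inverted output, G4 stuck-at-0, G4 inverted output, G5 stuck-at-0, G5 inverted output}.
Test 2 (A=1, B=1, C=1, D=0): fault-free G1=0, G2=0, G3=1, G4=1, G5=1 → 1; observed 1. Eliminates G3 stuck-at-0, G3 inverted output, G4 stuck-at-0, G4 inverted output, G5 stuck-at-0, G5 inverted output.
Test 3 (A=1, B=1, C=0, D=1): fault-free G1=0, G2=1, G3=0, G4=0, G5=0 → 0; observed 0. Eliminates G2 inverted output.
Only G2 stuck-at-1 is consistent with every test.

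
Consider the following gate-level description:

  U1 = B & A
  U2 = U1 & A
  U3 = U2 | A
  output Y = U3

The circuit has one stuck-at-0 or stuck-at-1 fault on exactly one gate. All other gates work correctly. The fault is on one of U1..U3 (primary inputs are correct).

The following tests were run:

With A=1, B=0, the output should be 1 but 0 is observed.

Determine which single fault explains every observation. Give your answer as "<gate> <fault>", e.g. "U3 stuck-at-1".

U3 stuck-at-0

Fault-free values for test 1 (A=1, B=0): U1=0, U2=0, U3=1, giving Y=1. Observed 0.
Test 1: faults giving observed 0 are {U3 stuck-at-0}.
Only U3 stuck-at-0 is consistent with every test.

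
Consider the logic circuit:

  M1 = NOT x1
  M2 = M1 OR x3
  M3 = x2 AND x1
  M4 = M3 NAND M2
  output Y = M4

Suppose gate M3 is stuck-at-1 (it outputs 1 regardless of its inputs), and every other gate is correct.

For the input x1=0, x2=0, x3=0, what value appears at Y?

0

Propagate with M3 forced: M1=1, M2=1, M3=1 [stuck-at-1], M4=0.
So Y = 0. (Without the fault it would be 1.)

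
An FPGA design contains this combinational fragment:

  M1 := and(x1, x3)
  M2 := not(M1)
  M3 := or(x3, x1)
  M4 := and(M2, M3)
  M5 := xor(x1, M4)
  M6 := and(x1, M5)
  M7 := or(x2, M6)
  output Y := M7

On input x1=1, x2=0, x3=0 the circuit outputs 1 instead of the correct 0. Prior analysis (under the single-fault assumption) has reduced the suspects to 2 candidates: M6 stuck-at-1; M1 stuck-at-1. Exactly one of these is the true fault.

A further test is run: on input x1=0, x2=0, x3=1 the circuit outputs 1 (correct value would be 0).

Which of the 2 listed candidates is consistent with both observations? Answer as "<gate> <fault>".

Evaluate each candidate on input x1=0, x2=0, x3=1:
  M6 stuck-at-1: M1=0, M2=1, M3=1, M4=1, M5=1, M6=1 [stuck-at-1], M7=1 → 1 — matches
  M1 stuck-at-1: M1=1 [stuck-at-1], M2=0, M3=1, M4=0, M5=0, M6=0, M7=0 → 0 — eliminated
Only M6 stuck-at-1 reproduces the observed 1.

M6 stuck-at-1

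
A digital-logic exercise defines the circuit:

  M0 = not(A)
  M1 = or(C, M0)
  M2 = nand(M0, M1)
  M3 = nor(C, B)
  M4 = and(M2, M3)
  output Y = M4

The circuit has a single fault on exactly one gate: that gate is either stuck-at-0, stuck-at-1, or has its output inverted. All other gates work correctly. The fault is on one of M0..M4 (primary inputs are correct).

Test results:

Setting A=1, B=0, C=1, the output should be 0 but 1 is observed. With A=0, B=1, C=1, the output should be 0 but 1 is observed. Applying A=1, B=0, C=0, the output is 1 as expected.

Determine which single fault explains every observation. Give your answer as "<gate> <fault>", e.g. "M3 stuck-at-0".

Fault-free values for test 1 (A=1, B=0, C=1): M0=0, M1=1, M2=1, M3=0, M4=0, giving Y=0. Observed 1.
Test 1: faults giving observed 1 are {M3 stuck-at-1, M3 inverted output, M4 stuck-at-1, M4 inverted output}.
Test 2 (A=0, B=1, C=1): fault-free M0=1, M1=1, M2=0, M3=0, M4=0 → 0; observed 1. Eliminates M3 stuck-at-1, M3 inverted output.
Test 3 (A=1, B=0, C=0): fault-free M0=0, M1=0, M2=1, M3=1, M4=1 → 1; observed 1. Eliminates M4 inverted output.
Only M4 stuck-at-1 is consistent with every test.

M4 stuck-at-1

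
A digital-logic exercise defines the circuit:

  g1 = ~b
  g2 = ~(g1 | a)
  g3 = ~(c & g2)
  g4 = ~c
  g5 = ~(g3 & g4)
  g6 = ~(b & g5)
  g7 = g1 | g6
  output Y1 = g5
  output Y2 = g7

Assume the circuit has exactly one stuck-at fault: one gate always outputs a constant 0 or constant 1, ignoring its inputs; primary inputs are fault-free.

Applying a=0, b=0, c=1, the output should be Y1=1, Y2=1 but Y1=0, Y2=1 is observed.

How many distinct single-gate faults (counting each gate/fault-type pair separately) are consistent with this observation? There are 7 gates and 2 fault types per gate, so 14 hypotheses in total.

Fault-free: g1=1, g2=0, g3=1, g4=0, g5=1, g6=1, g7=1 → Y1=1, Y2=1. Observed Y1=0, Y2=1.
  g1 stuck-at-0: output Y1=1, Y2=1 ✗
  g1 stuck-at-1: output Y1=1, Y2=1 ✗
  g2 stuck-at-0: output Y1=1, Y2=1 ✗
  g2 stuck-at-1: output Y1=1, Y2=1 ✗
  g3 stuck-at-0: output Y1=1, Y2=1 ✗
  g3 stuck-at-1: output Y1=1, Y2=1 ✗
  g4 stuck-at-0: output Y1=1, Y2=1 ✗
  g4 stuck-at-1: output Y1=0, Y2=1 ✓
  g5 stuck-at-0: output Y1=0, Y2=1 ✓
  g5 stuck-at-1: output Y1=1, Y2=1 ✗
  g6 stuck-at-0: output Y1=1, Y2=1 ✗
  g6 stuck-at-1: output Y1=1, Y2=1 ✗
  g7 stuck-at-0: output Y1=1, Y2=0 ✗
  g7 stuck-at-1: output Y1=1, Y2=1 ✗
Consistent faults: {g4 stuck-at-1, g5 stuck-at-0} — 2 in all.

2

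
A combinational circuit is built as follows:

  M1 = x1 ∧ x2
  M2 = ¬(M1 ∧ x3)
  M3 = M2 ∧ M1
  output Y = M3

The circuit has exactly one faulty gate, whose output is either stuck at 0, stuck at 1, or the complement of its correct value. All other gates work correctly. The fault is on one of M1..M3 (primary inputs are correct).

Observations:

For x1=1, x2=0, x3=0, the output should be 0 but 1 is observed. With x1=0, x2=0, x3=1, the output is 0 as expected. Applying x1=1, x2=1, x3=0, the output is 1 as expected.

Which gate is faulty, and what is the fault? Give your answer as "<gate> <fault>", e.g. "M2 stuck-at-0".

M1 stuck-at-1

Fault-free values for test 1 (x1=1, x2=0, x3=0): M1=0, M2=1, M3=0, giving Y=0. Observed 1.
Test 1: faults giving observed 1 are {M1 stuck-at-1, M1 inverted output, M3 stuck-at-1, M3 inverted output}.
Test 2 (x1=0, x2=0, x3=1): fault-free M1=0, M2=1, M3=0 → 0; observed 0. Eliminates M3 stuck-at-1, M3 inverted output.
Test 3 (x1=1, x2=1, x3=0): fault-free M1=1, M2=1, M3=1 → 1; observed 1. Eliminates M1 inverted output.
Only M1 stuck-at-1 is consistent with every test.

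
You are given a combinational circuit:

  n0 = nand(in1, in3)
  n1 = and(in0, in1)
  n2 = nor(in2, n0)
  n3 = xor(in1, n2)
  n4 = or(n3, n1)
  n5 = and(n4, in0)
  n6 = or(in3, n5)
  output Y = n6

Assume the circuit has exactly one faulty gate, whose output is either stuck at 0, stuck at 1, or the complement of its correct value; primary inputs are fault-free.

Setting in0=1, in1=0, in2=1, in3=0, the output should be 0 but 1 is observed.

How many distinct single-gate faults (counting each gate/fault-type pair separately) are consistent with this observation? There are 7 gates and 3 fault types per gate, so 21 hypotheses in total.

12

Fault-free: n0=1, n1=0, n2=0, n3=0, n4=0, n5=0, n6=0 → 0. Observed 1.
  n0: none of the 3 fault types match ✗
  n1: stuck-at-1, inverted output ✓; others ✗
  n2: stuck-at-1, inverted output ✓; others ✗
  n3: stuck-at-1, inverted output ✓; others ✗
  n4: stuck-at-1, inverted output ✓; others ✗
  n5: stuck-at-1, inverted output ✓; others ✗
  n6: stuck-at-1, inverted output ✓; others ✗
Consistent faults: {n1 stuck-at-1, n1 inverted output, n2 stuck-at-1, n2 inverted output, n3 stuck-at-1, n3 inverted output, n4 stuck-at-1, n4 inverted output, n5 stuck-at-1, n5 inverted output, n6 stuck-at-1, n6 inverted output} — 12 in all.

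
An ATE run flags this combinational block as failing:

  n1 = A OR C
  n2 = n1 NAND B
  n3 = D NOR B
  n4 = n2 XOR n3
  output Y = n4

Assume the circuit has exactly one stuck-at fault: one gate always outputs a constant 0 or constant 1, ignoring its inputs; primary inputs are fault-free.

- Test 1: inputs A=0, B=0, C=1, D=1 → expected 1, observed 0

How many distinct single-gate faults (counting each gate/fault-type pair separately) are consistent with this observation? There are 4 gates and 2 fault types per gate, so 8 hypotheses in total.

Fault-free: n1=1, n2=1, n3=0, n4=1 → 1. Observed 0.
  n1 stuck-at-0: output 1 ✗
  n1 stuck-at-1: output 1 ✗
  n2 stuck-at-0: output 0 ✓
  n2 stuck-at-1: output 1 ✗
  n3 stuck-at-0: output 1 ✗
  n3 stuck-at-1: output 0 ✓
  n4 stuck-at-0: output 0 ✓
  n4 stuck-at-1: output 1 ✗
Consistent faults: {n2 stuck-at-0, n3 stuck-at-1, n4 stuck-at-0} — 3 in all.

3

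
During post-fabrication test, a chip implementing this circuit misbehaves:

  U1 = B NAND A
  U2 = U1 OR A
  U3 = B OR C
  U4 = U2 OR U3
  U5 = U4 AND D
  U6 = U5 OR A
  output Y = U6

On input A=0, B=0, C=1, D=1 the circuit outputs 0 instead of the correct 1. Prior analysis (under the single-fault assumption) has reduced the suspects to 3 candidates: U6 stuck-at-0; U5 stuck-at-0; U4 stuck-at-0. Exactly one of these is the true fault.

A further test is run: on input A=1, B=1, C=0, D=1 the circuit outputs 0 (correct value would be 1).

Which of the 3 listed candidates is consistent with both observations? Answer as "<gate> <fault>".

U6 stuck-at-0

Evaluate each candidate on input A=1, B=1, C=0, D=1:
  U6 stuck-at-0: U1=0, U2=1, U3=1, U4=1, U5=1, U6=0 [stuck-at-0] → 0 — matches
  U5 stuck-at-0: U1=0, U2=1, U3=1, U4=1, U5=0 [stuck-at-0], U6=1 → 1 — eliminated
  U4 stuck-at-0: U1=0, U2=1, U3=1, U4=0 [stuck-at-0], U5=0, U6=1 → 1 — eliminated
Only U6 stuck-at-0 reproduces the observed 0.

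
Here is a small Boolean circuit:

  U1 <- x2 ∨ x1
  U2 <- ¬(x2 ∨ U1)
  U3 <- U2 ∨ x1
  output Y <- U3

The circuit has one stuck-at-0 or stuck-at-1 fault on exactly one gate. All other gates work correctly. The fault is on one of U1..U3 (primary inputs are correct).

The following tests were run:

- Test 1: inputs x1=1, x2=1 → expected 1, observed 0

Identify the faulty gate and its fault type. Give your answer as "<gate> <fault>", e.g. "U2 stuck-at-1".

U3 stuck-at-0

Fault-free values for test 1 (x1=1, x2=1): U1=1, U2=0, U3=1, giving Y=1. Observed 0.
Test 1: faults giving observed 0 are {U3 stuck-at-0}.
Only U3 stuck-at-0 is consistent with every test.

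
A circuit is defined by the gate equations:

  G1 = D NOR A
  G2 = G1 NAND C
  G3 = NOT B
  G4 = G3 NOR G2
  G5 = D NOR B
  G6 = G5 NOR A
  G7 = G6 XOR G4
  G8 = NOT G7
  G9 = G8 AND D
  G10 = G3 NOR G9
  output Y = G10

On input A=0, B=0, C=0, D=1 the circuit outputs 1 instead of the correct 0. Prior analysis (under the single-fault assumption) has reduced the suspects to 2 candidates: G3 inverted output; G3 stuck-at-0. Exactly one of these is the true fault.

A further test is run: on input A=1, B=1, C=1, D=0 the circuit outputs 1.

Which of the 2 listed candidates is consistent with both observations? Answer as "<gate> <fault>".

Evaluate each candidate on input A=1, B=1, C=1, D=0:
  G3 inverted output: G1=0, G2=1, G3=1 [inverted output], G4=0, G5=0, G6=0, G7=0, G8=1, G9=0, G10=0 → 0 — eliminated
  G3 stuck-at-0: G1=0, G2=1, G3=0 [stuck-at-0], G4=0, G5=0, G6=0, G7=0, G8=1, G9=0, G10=1 → 1 — matches
Only G3 stuck-at-0 reproduces the observed 1.

G3 stuck-at-0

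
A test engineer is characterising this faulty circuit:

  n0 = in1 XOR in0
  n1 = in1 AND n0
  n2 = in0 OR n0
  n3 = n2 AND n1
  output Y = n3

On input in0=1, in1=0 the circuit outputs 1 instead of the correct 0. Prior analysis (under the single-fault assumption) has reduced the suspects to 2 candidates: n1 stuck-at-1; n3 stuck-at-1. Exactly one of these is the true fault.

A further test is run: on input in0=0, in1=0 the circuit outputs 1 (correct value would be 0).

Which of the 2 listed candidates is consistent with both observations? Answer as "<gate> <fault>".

n3 stuck-at-1

Evaluate each candidate on input in0=0, in1=0:
  n1 stuck-at-1: n0=0, n1=1 [stuck-at-1], n2=0, n3=0 → 0 — eliminated
  n3 stuck-at-1: n0=0, n1=0, n2=0, n3=1 [stuck-at-1] → 1 — matches
Only n3 stuck-at-1 reproduces the observed 1.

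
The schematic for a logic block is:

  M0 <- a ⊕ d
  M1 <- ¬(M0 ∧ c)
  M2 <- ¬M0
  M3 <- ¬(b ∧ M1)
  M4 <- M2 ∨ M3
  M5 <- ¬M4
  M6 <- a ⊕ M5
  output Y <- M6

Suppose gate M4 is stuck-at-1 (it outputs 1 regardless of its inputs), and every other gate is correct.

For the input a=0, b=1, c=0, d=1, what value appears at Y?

Propagate with M4 forced: M0=1, M1=1, M2=0, M3=0, M4=1 [stuck-at-1], M5=0, M6=0.
So Y = 0. (Without the fault it would be 1.)

0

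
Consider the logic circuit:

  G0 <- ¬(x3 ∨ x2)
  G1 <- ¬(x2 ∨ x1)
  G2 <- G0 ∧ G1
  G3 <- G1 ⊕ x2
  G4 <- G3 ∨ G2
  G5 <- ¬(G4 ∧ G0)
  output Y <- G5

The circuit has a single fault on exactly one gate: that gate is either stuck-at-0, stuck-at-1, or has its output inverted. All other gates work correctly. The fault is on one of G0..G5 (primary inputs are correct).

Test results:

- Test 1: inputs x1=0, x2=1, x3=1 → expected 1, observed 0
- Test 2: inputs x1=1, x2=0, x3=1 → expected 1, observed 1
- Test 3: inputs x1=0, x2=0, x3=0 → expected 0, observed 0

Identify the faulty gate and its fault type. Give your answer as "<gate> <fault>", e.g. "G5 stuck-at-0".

Fault-free values for test 1 (x1=0, x2=1, x3=1): G0=0, G1=0, G2=0, G3=1, G4=1, G5=1, giving Y=1. Observed 0.
Test 1: faults giving observed 0 are {G0 stuck-at-1, G0 inverted output, G5 stuck-at-0, G5 inverted output}.
Test 2 (x1=1, x2=0, x3=1): fault-free G0=0, G1=0, G2=0, G3=0, G4=0, G5=1 → 1; observed 1. Eliminates G5 stuck-at-0, G5 inverted output.
Test 3 (x1=0, x2=0, x3=0): fault-free G0=1, G1=1, G2=1, G3=1, G4=1, G5=0 → 0; observed 0. Eliminates G0 inverted output.
Only G0 stuck-at-1 is consistent with every test.

G0 stuck-at-1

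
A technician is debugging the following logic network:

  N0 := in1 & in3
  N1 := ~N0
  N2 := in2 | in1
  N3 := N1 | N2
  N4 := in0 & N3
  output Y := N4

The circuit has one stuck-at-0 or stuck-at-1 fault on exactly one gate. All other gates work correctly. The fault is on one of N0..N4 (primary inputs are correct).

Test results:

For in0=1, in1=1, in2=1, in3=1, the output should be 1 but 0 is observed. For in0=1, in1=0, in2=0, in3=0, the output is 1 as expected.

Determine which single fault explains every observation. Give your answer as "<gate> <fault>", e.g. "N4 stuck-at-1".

Fault-free values for test 1 (in0=1, in1=1, in2=1, in3=1): N0=1, N1=0, N2=1, N3=1, N4=1, giving Y=1. Observed 0.
Test 1: faults giving observed 0 are {N2 stuck-at-0, N3 stuck-at-0, N4 stuck-at-0}.
Test 2 (in0=1, in1=0, in2=0, in3=0): fault-free N0=0, N1=1, N2=0, N3=1, N4=1 → 1; observed 1. Eliminates N3 stuck-at-0, N4 stuck-at-0.
Only N2 stuck-at-0 is consistent with every test.

N2 stuck-at-0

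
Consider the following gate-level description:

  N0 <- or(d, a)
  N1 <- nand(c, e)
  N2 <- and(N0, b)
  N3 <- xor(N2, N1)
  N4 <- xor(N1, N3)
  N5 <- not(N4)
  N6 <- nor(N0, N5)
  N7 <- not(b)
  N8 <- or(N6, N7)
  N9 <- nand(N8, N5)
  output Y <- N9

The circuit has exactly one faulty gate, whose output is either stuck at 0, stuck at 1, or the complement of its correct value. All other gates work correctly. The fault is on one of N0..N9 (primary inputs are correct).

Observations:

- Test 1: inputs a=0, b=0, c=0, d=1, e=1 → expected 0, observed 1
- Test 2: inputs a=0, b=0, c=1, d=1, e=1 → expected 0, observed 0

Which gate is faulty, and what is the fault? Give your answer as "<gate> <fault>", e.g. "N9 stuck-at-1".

Fault-free values for test 1 (a=0, b=0, c=0, d=1, e=1): N0=1, N1=1, N2=0, N3=1, N4=0, N5=1, N6=0, N7=1, N8=1, N9=0, giving Y=0. Observed 1.
Test 1: faults giving observed 1 are {N2 stuck-at-1, N2 inverted output, N3 stuck-at-0, N3 inverted output, N4 stuck-at-1, N4 inverted output, N5 stuck-at-0, N5 inverted output, N7 stuck-at-0, N7 inverted output, N8 stuck-at-0, N8 inverted output, N9 stuck-at-1, N9 inverted output}.
Test 2 (a=0, b=0, c=1, d=1, e=1): fault-free N0=1, N1=0, N2=0, N3=0, N4=0, N5=1, N6=0, N7=1, N8=1, N9=0 → 0; observed 0. Eliminates N2 stuck-at-1, N2 inverted output, N3 inverted output, N4 stuck-at-1, N4 inverted output, N5 stuck-at-0, N5 inverted output, N7 stuck-at-0, N7 inverted output, N8 stuck-at-0, N8 inverted output, N9 stuck-at-1, N9 inverted output.
Only N3 stuck-at-0 is consistent with every test.

N3 stuck-at-0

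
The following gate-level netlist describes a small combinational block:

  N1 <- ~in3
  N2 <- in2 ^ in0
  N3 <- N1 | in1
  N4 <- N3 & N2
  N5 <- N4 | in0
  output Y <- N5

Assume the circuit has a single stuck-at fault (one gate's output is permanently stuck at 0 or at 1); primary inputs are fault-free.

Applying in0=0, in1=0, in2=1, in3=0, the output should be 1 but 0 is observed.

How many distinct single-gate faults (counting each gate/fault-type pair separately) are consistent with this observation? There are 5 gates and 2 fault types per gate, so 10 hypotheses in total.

Fault-free: N1=1, N2=1, N3=1, N4=1, N5=1 → 1. Observed 0.
  N1 stuck-at-0: output 0 ✓
  N1 stuck-at-1: output 1 ✗
  N2 stuck-at-0: output 0 ✓
  N2 stuck-at-1: output 1 ✗
  N3 stuck-at-0: output 0 ✓
  N3 stuck-at-1: output 1 ✗
  N4 stuck-at-0: output 0 ✓
  N4 stuck-at-1: output 1 ✗
  N5 stuck-at-0: output 0 ✓
  N5 stuck-at-1: output 1 ✗
Consistent faults: {N1 stuck-at-0, N2 stuck-at-0, N3 stuck-at-0, N4 stuck-at-0, N5 stuck-at-0} — 5 in all.

5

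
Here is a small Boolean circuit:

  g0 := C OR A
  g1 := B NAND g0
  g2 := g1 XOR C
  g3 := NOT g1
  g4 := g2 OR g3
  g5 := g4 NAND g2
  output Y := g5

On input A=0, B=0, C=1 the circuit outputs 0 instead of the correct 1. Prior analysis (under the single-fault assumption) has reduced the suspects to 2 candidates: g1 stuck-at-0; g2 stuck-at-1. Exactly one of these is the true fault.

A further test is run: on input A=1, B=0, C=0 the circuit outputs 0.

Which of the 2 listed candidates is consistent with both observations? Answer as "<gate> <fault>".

g2 stuck-at-1

Evaluate each candidate on input A=1, B=0, C=0:
  g1 stuck-at-0: g0=1, g1=0 [stuck-at-0], g2=0, g3=1, g4=1, g5=1 → 1 — eliminated
  g2 stuck-at-1: g0=1, g1=1, g2=1 [stuck-at-1], g3=0, g4=1, g5=0 → 0 — matches
Only g2 stuck-at-1 reproduces the observed 0.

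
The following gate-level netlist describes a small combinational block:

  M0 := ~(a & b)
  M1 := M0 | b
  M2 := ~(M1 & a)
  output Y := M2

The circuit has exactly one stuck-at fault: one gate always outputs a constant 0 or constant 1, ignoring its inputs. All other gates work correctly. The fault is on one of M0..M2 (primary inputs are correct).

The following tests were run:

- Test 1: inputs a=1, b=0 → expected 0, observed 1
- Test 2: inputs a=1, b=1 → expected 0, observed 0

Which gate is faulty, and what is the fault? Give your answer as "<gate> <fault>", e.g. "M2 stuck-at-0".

Fault-free values for test 1 (a=1, b=0): M0=1, M1=1, M2=0, giving Y=0. Observed 1.
Test 1: faults giving observed 1 are {M0 stuck-at-0, M1 stuck-at-0, M2 stuck-at-1}.
Test 2 (a=1, b=1): fault-free M0=0, M1=1, M2=0 → 0; observed 0. Eliminates M1 stuck-at-0, M2 stuck-at-1.
Only M0 stuck-at-0 is consistent with every test.

M0 stuck-at-0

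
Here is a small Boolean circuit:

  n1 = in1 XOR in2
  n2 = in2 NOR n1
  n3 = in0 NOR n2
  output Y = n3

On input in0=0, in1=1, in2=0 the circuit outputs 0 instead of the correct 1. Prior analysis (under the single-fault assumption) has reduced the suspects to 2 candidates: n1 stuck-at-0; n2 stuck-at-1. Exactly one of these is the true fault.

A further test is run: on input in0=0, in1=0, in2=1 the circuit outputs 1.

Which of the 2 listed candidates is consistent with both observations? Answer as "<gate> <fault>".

Evaluate each candidate on input in0=0, in1=0, in2=1:
  n1 stuck-at-0: n1=0 [stuck-at-0], n2=0, n3=1 → 1 — matches
  n2 stuck-at-1: n1=1, n2=1 [stuck-at-1], n3=0 → 0 — eliminated
Only n1 stuck-at-0 reproduces the observed 1.

n1 stuck-at-0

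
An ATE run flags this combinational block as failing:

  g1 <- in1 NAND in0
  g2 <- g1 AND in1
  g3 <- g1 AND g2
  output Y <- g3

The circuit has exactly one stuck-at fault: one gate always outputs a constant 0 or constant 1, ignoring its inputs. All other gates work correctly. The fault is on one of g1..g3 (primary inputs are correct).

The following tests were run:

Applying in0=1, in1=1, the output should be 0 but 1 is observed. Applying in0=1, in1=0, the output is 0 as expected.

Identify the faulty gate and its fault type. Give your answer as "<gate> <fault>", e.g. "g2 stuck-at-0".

g1 stuck-at-1

Fault-free values for test 1 (in0=1, in1=1): g1=0, g2=0, g3=0, giving Y=0. Observed 1.
Test 1: faults giving observed 1 are {g1 stuck-at-1, g3 stuck-at-1}.
Test 2 (in0=1, in1=0): fault-free g1=1, g2=0, g3=0 → 0; observed 0. Eliminates g3 stuck-at-1.
Only g1 stuck-at-1 is consistent with every test.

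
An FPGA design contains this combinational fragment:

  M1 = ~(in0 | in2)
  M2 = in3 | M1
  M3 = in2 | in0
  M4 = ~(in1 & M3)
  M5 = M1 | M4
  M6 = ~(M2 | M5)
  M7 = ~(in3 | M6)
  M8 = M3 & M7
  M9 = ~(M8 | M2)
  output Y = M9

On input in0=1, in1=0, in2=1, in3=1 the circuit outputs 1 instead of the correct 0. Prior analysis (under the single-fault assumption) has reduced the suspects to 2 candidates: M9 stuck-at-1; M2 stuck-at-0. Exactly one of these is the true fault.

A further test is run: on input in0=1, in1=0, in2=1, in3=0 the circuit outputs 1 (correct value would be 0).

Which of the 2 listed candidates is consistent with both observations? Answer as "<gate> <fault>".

Evaluate each candidate on input in0=1, in1=0, in2=1, in3=0:
  M9 stuck-at-1: M1=0, M2=0, M3=1, M4=1, M5=1, M6=0, M7=1, M8=1, M9=1 [stuck-at-1] → 1 — matches
  M2 stuck-at-0: M1=0, M2=0 [stuck-at-0], M3=1, M4=1, M5=1, M6=0, M7=1, M8=1, M9=0 → 0 — eliminated
Only M9 stuck-at-1 reproduces the observed 1.

M9 stuck-at-1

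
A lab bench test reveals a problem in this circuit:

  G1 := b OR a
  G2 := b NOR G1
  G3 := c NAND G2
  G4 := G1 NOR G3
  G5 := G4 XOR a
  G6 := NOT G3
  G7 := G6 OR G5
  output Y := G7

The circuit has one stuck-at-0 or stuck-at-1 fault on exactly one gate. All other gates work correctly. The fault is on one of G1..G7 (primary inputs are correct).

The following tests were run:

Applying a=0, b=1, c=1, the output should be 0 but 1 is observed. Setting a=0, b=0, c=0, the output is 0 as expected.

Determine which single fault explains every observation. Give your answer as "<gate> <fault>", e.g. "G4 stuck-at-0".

G2 stuck-at-1

Fault-free values for test 1 (a=0, b=1, c=1): G1=1, G2=0, G3=1, G4=0, G5=0, G6=0, G7=0, giving Y=0. Observed 1.
Test 1: faults giving observed 1 are {G2 stuck-at-1, G3 stuck-at-0, G4 stuck-at-1, G5 stuck-at-1, G6 stuck-at-1, G7 stuck-at-1}.
Test 2 (a=0, b=0, c=0): fault-free G1=0, G2=1, G3=1, G4=0, G5=0, G6=0, G7=0 → 0; observed 0. Eliminates G3 stuck-at-0, G4 stuck-at-1, G5 stuck-at-1, G6 stuck-at-1, G7 stuck-at-1.
Only G2 stuck-at-1 is consistent with every test.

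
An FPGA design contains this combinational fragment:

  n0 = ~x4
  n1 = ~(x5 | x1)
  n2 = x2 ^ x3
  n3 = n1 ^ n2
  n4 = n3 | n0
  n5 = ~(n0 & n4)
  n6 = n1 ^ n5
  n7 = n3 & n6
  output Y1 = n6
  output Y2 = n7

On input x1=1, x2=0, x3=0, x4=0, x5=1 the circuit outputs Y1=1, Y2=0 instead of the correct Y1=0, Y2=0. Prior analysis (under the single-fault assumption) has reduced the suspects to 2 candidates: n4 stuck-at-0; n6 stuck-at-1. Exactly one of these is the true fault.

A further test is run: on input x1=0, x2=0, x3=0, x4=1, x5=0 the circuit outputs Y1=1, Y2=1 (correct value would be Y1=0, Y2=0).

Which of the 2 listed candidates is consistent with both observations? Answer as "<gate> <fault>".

n6 stuck-at-1

Evaluate each candidate on input x1=0, x2=0, x3=0, x4=1, x5=0:
  n4 stuck-at-0: n0=0, n1=1, n2=0, n3=1, n4=0 [stuck-at-0], n5=1, n6=0, n7=0 → Y1=0, Y2=0 — eliminated
  n6 stuck-at-1: n0=0, n1=1, n2=0, n3=1, n4=1, n5=1, n6=1 [stuck-at-1], n7=1 → Y1=1, Y2=1 — matches
Only n6 stuck-at-1 reproduces the observed Y1=1, Y2=1.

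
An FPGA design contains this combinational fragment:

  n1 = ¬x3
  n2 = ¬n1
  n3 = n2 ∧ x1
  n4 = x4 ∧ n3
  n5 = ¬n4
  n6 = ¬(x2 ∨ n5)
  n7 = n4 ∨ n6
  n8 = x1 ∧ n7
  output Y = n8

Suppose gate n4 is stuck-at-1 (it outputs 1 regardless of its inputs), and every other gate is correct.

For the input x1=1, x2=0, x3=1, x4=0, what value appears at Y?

1

Propagate with n4 forced: n1=0, n2=1, n3=1, n4=1 [stuck-at-1], n5=0, n6=1, n7=1, n8=1.
So Y = 1. (Without the fault it would be 0.)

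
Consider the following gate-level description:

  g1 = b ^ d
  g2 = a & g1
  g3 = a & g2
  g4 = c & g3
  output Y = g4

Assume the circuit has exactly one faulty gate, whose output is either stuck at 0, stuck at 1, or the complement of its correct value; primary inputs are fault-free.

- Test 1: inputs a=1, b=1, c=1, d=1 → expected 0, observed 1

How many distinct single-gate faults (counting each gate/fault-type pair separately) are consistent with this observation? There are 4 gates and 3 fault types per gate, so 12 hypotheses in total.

8

Fault-free: g1=0, g2=0, g3=0, g4=0 → 0. Observed 1.
  g1 stuck-at-0: output 0 ✗
  g1 stuck-at-1: output 1 ✓
  g1 inverted output: output 1 ✓
  g2 stuck-at-0: output 0 ✗
  g2 stuck-at-1: output 1 ✓
  g2 inverted output: output 1 ✓
  g3 stuck-at-0: output 0 ✗
  g3 stuck-at-1: output 1 ✓
  g3 inverted output: output 1 ✓
  g4 stuck-at-0: output 0 ✗
  g4 stuck-at-1: output 1 ✓
  g4 inverted output: output 1 ✓
Consistent faults: {g1 stuck-at-1, g1 inverted output, g2 stuck-at-1, g2 inverted output, g3 stuck-at-1, g3 inverted output, g4 stuck-at-1, g4 inverted output} — 8 in all.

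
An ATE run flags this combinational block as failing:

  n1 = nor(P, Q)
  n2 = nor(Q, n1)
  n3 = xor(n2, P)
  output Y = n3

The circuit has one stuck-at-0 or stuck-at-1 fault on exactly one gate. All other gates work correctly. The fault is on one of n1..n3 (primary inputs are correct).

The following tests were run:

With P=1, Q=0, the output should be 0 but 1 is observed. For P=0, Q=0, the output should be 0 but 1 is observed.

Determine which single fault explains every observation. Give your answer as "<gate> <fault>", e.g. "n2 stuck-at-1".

Fault-free values for test 1 (P=1, Q=0): n1=0, n2=1, n3=0, giving Y=0. Observed 1.
Test 1: faults giving observed 1 are {n1 stuck-at-1, n2 stuck-at-0, n3 stuck-at-1}.
Test 2 (P=0, Q=0): fault-free n1=1, n2=0, n3=0 → 0; observed 1. Eliminates n1 stuck-at-1, n2 stuck-at-0.
Only n3 stuck-at-1 is consistent with every test.

n3 stuck-at-1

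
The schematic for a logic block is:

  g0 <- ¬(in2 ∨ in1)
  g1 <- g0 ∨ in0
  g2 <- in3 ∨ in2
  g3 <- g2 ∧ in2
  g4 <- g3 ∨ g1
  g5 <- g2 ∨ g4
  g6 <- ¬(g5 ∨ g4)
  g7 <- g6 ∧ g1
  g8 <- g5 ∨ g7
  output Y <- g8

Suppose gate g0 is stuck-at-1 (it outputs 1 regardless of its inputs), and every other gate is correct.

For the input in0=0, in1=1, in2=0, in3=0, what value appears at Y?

1

Propagate with g0 forced: g0=1 [stuck-at-1], g1=1, g2=0, g3=0, g4=1, g5=1, g6=0, g7=0, g8=1.
So Y = 1. (Without the fault it would be 0.)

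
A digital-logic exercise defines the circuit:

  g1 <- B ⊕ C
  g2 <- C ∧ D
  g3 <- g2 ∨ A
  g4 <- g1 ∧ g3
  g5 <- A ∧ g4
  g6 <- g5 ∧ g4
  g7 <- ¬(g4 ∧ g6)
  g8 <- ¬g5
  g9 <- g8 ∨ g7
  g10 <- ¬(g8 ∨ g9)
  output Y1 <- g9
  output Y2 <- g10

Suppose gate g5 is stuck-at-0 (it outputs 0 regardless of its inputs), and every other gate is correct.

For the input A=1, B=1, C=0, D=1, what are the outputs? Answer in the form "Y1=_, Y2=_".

Propagate with g5 forced: g1=1, g2=0, g3=1, g4=1, g5=0 [stuck-at-0], g6=0, g7=1, g8=1, g9=1, g10=0.
So the outputs are Y1=1, Y2=0. (Without the fault they would be Y1=0, Y2=1.)

Y1=1, Y2=0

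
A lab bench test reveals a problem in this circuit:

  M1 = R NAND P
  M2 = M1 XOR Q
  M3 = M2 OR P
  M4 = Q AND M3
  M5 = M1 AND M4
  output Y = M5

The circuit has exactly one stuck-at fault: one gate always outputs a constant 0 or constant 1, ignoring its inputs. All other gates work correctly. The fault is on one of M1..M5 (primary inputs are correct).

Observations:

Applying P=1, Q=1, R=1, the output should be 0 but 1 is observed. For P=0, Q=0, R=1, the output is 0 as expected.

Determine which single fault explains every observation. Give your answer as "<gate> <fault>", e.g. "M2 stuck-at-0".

Fault-free values for test 1 (P=1, Q=1, R=1): M1=0, M2=1, M3=1, M4=1, M5=0, giving Y=0. Observed 1.
Test 1: faults giving observed 1 are {M1 stuck-at-1, M5 stuck-at-1}.
Test 2 (P=0, Q=0, R=1): fault-free M1=1, M2=1, M3=1, M4=0, M5=0 → 0; observed 0. Eliminates M5 stuck-at-1.
Only M1 stuck-at-1 is consistent with every test.

M1 stuck-at-1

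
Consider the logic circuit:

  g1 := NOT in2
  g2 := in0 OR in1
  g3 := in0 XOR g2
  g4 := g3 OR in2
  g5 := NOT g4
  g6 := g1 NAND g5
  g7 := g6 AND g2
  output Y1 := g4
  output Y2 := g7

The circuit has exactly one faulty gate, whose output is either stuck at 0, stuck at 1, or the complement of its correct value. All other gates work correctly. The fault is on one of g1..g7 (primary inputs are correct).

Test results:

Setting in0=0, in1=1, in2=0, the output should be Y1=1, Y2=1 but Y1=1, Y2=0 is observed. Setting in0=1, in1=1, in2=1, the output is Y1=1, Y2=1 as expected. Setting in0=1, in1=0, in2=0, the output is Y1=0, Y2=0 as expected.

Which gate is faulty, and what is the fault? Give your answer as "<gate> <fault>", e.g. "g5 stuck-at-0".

Fault-free values for test 1 (in0=0, in1=1, in2=0): g1=1, g2=1, g3=1, g4=1, g5=0, g6=1, g7=1, giving Y1=1, Y2=1. Observed Y1=1, Y2=0.
Test 1: faults giving observed Y1=1, Y2=0 are {g5 stuck-at-1, g5 inverted output, g6 stuck-at-0, g6 inverted output, g7 stuck-at-0, g7 inverted output}.
Test 2 (in0=1, in1=1, in2=1): fault-free g1=0, g2=1, g3=0, g4=1, g5=0, g6=1, g7=1 → Y1=1, Y2=1; observed Y1=1, Y2=1. Eliminates g6 stuck-at-0, g6 inverted output, g7 stuck-at-0, g7 inverted output.
Test 3 (in0=1, in1=0, in2=0): fault-free g1=1, g2=1, g3=0, g4=0, g5=1, g6=0, g7=0 → Y1=0, Y2=0; observed Y1=0, Y2=0. Eliminates g5 inverted output.
Only g5 stuck-at-1 is consistent with every test.

g5 stuck-at-1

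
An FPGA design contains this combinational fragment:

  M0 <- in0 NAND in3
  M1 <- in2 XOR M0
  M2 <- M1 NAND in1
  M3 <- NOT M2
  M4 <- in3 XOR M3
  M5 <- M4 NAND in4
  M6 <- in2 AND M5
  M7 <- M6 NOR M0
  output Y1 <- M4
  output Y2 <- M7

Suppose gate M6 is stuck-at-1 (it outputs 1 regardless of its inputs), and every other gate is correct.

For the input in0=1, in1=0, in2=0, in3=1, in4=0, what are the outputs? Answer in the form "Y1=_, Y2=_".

Propagate with M6 forced: M0=0, M1=0, M2=1, M3=0, M4=1, M5=1, M6=1 [stuck-at-1], M7=0.
So the outputs are Y1=1, Y2=0. (Without the fault they would be Y1=1, Y2=1.)

Y1=1, Y2=0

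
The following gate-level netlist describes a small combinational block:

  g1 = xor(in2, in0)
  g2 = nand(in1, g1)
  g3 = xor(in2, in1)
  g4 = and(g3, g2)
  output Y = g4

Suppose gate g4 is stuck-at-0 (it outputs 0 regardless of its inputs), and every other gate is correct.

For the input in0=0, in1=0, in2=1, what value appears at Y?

0

Propagate with g4 forced: g1=1, g2=1, g3=1, g4=0 [stuck-at-0].
So Y = 0. (Without the fault it would be 1.)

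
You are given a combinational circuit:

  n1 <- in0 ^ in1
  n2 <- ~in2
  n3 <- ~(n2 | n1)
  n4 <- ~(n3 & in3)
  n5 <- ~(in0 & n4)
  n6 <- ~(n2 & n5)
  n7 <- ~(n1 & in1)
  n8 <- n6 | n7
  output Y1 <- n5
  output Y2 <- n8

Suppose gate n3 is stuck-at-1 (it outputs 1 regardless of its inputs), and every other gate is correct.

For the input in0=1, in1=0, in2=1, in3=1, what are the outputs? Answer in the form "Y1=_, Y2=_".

Y1=1, Y2=1

Propagate with n3 forced: n1=1, n2=0, n3=1 [stuck-at-1], n4=0, n5=1, n6=1, n7=1, n8=1.
So the outputs are Y1=1, Y2=1. (Without the fault they would be Y1=0, Y2=1.)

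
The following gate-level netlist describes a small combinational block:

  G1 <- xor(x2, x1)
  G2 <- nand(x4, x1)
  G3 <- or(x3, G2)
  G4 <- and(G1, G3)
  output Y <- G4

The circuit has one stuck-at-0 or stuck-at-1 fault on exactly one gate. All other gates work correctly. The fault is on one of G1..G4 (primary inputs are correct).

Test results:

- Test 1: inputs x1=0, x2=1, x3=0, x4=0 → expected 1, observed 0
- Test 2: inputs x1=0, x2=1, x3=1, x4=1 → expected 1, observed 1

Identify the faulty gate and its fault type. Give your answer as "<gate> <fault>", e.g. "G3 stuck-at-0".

G2 stuck-at-0

Fault-free values for test 1 (x1=0, x2=1, x3=0, x4=0): G1=1, G2=1, G3=1, G4=1, giving Y=1. Observed 0.
Test 1: faults giving observed 0 are {G1 stuck-at-0, G2 stuck-at-0, G3 stuck-at-0, G4 stuck-at-0}.
Test 2 (x1=0, x2=1, x3=1, x4=1): fault-free G1=1, G2=1, G3=1, G4=1 → 1; observed 1. Eliminates G1 stuck-at-0, G3 stuck-at-0, G4 stuck-at-0.
Only G2 stuck-at-0 is consistent with every test.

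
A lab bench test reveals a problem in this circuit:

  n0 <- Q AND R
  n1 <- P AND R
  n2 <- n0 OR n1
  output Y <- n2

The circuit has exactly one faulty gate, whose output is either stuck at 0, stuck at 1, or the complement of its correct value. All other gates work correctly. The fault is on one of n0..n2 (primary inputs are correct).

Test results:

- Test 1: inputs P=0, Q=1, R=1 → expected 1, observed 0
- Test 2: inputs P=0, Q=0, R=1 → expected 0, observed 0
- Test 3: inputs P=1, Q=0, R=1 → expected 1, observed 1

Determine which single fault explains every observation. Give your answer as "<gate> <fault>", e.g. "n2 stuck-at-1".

n0 stuck-at-0

Fault-free values for test 1 (P=0, Q=1, R=1): n0=1, n1=0, n2=1, giving Y=1. Observed 0.
Test 1: faults giving observed 0 are {n0 stuck-at-0, n0 inverted output, n2 stuck-at-0, n2 inverted output}.
Test 2 (P=0, Q=0, R=1): fault-free n0=0, n1=0, n2=0 → 0; observed 0. Eliminates n0 inverted output, n2 inverted output.
Test 3 (P=1, Q=0, R=1): fault-free n0=0, n1=1, n2=1 → 1; observed 1. Eliminates n2 stuck-at-0.
Only n0 stuck-at-0 is consistent with every test.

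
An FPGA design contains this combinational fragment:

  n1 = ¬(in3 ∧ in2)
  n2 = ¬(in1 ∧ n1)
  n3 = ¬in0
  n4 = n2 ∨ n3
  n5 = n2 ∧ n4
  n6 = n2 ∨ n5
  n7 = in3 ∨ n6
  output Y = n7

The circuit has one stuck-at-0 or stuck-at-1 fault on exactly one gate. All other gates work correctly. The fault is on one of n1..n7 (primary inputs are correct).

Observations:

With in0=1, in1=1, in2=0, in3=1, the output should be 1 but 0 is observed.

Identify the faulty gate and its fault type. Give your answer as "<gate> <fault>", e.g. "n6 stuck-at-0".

n7 stuck-at-0

Fault-free values for test 1 (in0=1, in1=1, in2=0, in3=1): n1=1, n2=0, n3=0, n4=0, n5=0, n6=0, n7=1, giving Y=1. Observed 0.
Test 1: faults giving observed 0 are {n7 stuck-at-0}.
Only n7 stuck-at-0 is consistent with every test.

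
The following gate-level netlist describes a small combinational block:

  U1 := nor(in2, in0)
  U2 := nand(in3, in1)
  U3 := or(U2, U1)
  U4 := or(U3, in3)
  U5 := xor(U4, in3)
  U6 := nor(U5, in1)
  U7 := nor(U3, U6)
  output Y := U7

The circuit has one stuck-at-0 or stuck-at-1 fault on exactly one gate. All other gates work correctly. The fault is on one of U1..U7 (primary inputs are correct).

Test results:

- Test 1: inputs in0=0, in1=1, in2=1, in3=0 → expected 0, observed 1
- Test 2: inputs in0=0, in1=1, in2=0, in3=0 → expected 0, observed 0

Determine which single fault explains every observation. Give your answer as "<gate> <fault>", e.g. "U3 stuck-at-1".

U2 stuck-at-0

Fault-free values for test 1 (in0=0, in1=1, in2=1, in3=0): U1=0, U2=1, U3=1, U4=1, U5=1, U6=0, U7=0, giving Y=0. Observed 1.
Test 1: faults giving observed 1 are {U2 stuck-at-0, U3 stuck-at-0, U7 stuck-at-1}.
Test 2 (in0=0, in1=1, in2=0, in3=0): fault-free U1=1, U2=1, U3=1, U4=1, U5=1, U6=0, U7=0 → 0; observed 0. Eliminates U3 stuck-at-0, U7 stuck-at-1.
Only U2 stuck-at-0 is consistent with every test.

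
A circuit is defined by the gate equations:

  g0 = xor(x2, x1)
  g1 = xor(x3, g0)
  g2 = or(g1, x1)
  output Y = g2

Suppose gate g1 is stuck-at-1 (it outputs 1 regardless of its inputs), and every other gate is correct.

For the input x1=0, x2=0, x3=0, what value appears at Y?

Propagate with g1 forced: g0=0, g1=1 [stuck-at-1], g2=1.
So Y = 1. (Without the fault it would be 0.)

1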